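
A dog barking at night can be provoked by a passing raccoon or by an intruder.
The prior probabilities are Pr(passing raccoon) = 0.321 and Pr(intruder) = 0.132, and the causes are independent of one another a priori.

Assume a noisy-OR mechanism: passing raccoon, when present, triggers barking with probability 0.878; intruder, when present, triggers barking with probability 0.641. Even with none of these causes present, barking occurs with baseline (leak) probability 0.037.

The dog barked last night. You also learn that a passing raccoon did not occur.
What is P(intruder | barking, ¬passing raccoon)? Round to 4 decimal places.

P(intruder | barking, ¬passing raccoon) ≈ 0.7289

Under noisy-OR, P(barking | causes) = 1 − (1−0.037)·∏(1−qᵢ) over the active causes.
Enumerate both values of intruder and weight by the priors:
  P(barking | ¬passing raccoon) = 0.037·0.868 + 0.654283·0.132
        = 0.032116 + 0.086365 = 0.118481
Keeping only the intruder-present terms gives 0.086365, so
  P(intruder | barking, ¬passing raccoon) = 0.086365 / 0.118481 ≈ 0.7289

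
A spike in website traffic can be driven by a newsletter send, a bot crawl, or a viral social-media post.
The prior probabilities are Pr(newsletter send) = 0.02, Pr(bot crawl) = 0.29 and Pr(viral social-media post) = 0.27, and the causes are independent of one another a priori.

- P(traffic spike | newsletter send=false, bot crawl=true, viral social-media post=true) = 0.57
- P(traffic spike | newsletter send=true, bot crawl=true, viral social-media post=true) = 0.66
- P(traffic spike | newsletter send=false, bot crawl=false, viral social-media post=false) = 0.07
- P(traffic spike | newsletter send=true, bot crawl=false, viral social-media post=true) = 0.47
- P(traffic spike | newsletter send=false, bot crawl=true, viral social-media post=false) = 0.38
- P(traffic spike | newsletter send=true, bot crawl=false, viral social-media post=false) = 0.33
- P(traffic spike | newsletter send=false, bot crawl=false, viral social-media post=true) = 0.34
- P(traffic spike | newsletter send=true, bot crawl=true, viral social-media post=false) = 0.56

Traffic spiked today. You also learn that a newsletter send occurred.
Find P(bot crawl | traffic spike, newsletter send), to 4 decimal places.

P(traffic spike | newsletter send) = 0.33·0.71·0.73 + 0.47·0.71·0.27 + 0.56·0.29·0.73 + 0.66·0.29·0.27 = 0.171039 + 0.090099 + 0.118552 + 0.051678 = 0.431368
Restricting to configurations with bot crawl present: 0.118552 + 0.051678 = 0.170230.
So P(bot crawl | traffic spike, newsletter send) = 0.170230/0.431368 ≈ 0.3946.

P(bot crawl | traffic spike, newsletter send) ≈ 0.3946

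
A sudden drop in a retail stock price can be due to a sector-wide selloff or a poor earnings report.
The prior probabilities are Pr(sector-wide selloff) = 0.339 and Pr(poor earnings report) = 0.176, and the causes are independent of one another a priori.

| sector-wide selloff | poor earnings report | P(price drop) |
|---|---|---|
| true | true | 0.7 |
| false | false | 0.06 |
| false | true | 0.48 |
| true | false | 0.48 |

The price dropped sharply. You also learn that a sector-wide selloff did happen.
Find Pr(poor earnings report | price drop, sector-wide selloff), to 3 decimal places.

Pr(poor earnings report | price drop, sector-wide selloff) ≈ 0.238

Enumerate both values of poor earnings report and weight by the priors:
  P(price drop | sector-wide selloff) = 0.48*0.824 + 0.7*0.176
        = 0.395520 + 0.123200 = 0.518720
Keeping only the poor earnings report-present terms gives 0.123200, so
  P(poor earnings report | price drop, sector-wide selloff) = 0.123200 / 0.518720 ≈ 0.238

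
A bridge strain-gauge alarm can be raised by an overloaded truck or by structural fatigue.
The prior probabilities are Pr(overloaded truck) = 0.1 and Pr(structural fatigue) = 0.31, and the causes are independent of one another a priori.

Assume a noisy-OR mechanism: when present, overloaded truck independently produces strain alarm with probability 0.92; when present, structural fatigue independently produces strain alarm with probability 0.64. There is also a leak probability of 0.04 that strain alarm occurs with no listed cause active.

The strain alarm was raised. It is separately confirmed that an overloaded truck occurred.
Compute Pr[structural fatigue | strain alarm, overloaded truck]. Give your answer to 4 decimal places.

Pr[structural fatigue | strain alarm, overloaded truck] ≈ 0.3212

Under noisy-OR, P(strain alarm | causes) = 1 − (1−0.04)·∏(1−qᵢ) over the active causes.
Enumerate both values of structural fatigue and weight by the priors:
  P(strain alarm | overloaded truck) = 0.9232*0.69 + 0.972352*0.31
        = 0.637008 + 0.301429 = 0.938437
Configurations with structural fatigue contribute 0.301429, so
  P(structural fatigue | strain alarm, overloaded truck) = 0.301429 / 0.938437 ≈ 0.3212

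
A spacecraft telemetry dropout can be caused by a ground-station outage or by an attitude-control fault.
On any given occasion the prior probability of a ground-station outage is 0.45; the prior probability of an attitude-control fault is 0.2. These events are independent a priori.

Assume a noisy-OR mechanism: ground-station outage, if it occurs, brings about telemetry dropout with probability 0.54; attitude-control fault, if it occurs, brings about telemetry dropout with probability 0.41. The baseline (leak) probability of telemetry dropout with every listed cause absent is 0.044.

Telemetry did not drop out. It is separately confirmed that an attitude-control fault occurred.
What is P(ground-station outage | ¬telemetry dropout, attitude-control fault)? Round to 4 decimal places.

Under noisy-OR, P(telemetry dropout | causes) = 1 − (1−0.044)·∏(1−qᵢ) over the active causes.
For the numerator, keep only ground-station outage=true terms: 0.259458×0.45 = 0.116756
Normalizer over all consistent configurations: 0.56404×0.55 + 0.259458×0.45 = 0.426978
P(ground-station outage | ¬telemetry dropout, attitude-control fault) = 0.116756/0.426978 ≈ 0.2734

P(ground-station outage | ¬telemetry dropout, attitude-control fault) ≈ 0.2734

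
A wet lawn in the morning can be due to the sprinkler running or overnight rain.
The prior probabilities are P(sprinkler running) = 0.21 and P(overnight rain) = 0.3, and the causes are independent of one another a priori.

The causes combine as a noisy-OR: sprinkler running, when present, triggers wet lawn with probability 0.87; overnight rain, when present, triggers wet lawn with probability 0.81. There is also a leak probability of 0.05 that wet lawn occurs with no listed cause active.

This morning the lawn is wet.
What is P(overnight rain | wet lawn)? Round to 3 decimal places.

P(overnight rain | wet lawn) ≈ 0.620

Under noisy-OR, P(wet lawn | causes) = 1 − (1−0.05)·∏(1−qᵢ) over the active causes.
Enumerate the 4 (sprinkler running, overnight rain) configurations and weight by the priors:
  P(wet lawn) = 0.05*0.79*0.7 + 0.8195*0.79*0.3 + 0.8765*0.21*0.7 + 0.976535*0.21*0.3
        = 0.027650 + 0.194221 + 0.128845 + 0.061522 = 0.412238
The terms with overnight rain present sum to 0.255743, so
  P(overnight rain | wet lawn) = 0.255743 / 0.412238 ≈ 0.620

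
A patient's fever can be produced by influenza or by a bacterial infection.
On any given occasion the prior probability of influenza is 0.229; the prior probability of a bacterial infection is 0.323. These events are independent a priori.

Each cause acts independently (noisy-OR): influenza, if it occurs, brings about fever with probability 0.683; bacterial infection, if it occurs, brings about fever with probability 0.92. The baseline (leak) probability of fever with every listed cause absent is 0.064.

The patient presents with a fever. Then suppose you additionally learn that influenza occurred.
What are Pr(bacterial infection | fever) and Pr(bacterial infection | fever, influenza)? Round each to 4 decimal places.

Under noisy-OR, P(fever | causes) = 1 − (1−0.064)·∏(1−qᵢ) over the active causes.
P(fever) = 0.064×0.771×0.677 + 0.92512×0.771×0.323 + 0.703288×0.229×0.677 + 0.976263×0.229×0.323 = 0.033406 + 0.230385 + 0.109033 + 0.072211 = 0.445035
Of this, 0.302596 comes from 0.230385 + 0.072211 (the bacterial infection=true cases).
P(bacterial infection | fever) = 0.302596 / 0.445035 ≈ 0.6799

Now also conditioning on influenza=true:
Sum P(fever|·) weighted by the priors over both values of bacterial infection:
  P(fever | influenza) = 0.703288*0.677 + 0.976263*0.323
        = 0.476126 + 0.315333 = 0.791459
The terms with bacterial infection present sum to 0.315333, so
  P(bacterial infection | fever, influenza) = 0.315333 / 0.791459 ≈ 0.3984
— influenza explains away the evidence for bacterial infection.

Pr(bacterial infection | fever) ≈ 0.6799; Pr(bacterial infection | fever, influenza) ≈ 0.3984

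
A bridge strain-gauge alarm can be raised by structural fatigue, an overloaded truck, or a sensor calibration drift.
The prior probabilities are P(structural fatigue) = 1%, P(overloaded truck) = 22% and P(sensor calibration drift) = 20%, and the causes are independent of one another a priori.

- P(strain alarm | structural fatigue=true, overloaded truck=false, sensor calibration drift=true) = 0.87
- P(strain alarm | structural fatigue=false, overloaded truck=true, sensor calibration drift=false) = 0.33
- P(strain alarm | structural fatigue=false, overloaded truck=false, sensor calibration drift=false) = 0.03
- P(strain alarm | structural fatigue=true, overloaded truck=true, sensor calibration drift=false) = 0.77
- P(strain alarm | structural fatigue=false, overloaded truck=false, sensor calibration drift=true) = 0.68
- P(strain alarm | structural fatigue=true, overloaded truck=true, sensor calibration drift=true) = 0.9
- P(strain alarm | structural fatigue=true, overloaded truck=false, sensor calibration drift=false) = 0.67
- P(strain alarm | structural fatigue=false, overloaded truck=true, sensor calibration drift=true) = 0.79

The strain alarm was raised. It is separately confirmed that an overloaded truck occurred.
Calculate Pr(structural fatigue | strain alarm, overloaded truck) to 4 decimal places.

Pr(structural fatigue | strain alarm, overloaded truck) ≈ 0.0187

P(strain alarm | overloaded truck) = 0.33·0.99·0.8 + 0.79·0.99·0.2 + 0.77·0.01·0.8 + 0.9·0.01·0.2 = 0.261360 + 0.156420 + 0.006160 + 0.001800 = 0.425740
Restricting to configurations with structural fatigue present: 0.006160 + 0.001800 = 0.007960.
Hence the posterior is 0.007960/0.425740 ≈ 0.0187.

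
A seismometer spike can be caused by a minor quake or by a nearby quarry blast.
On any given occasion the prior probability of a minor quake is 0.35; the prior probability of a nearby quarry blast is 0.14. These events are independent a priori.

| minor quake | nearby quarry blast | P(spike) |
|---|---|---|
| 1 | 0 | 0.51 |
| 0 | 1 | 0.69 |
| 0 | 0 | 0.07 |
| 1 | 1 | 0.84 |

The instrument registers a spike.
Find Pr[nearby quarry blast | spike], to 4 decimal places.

Enumerate the 4 (minor quake, nearby quarry blast) configurations and weight by the priors:
  P(spike) = 0.07*0.65*0.86 + 0.69*0.65*0.14 + 0.51*0.35*0.86 + 0.84*0.35*0.14
        = 0.039130 + 0.062790 + 0.153510 + 0.041160 = 0.296590
The terms with nearby quarry blast present sum to 0.103950, so
  P(nearby quarry blast | spike) = 0.103950 / 0.296590 ≈ 0.3505

Pr[nearby quarry blast | spike] ≈ 0.3505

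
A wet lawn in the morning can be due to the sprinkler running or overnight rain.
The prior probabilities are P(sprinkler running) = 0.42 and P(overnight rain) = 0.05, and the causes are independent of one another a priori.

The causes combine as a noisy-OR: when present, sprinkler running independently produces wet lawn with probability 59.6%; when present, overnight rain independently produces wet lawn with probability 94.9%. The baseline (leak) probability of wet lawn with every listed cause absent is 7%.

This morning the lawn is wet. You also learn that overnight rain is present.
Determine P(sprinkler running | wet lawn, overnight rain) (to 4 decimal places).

Under noisy-OR, P(wet lawn | causes) = 1 − (1−0.07)·∏(1−qᵢ) over the active causes.
Weight on sprinkler running=true, given the evidence: 0.980838·0.42 = 0.411952
Denominator P(wet lawn | overnight rain): 0.95257·0.58 + 0.980838·0.42 = 0.964443
P(sprinkler running | wet lawn, overnight rain) = 0.411952/0.964443 ≈ 0.4271

P(sprinkler running | wet lawn, overnight rain) ≈ 0.4271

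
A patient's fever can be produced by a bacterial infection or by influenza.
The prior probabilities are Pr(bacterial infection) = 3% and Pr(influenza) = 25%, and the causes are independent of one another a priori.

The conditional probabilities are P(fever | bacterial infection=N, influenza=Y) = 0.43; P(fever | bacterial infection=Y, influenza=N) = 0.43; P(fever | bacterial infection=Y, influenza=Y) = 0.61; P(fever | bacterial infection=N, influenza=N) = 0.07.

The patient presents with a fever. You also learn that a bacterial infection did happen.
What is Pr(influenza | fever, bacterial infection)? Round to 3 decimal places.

By total probability over both values of influenza:
  P(fever | bacterial infection) = 0.43*0.75 + 0.61*0.25
        = 0.322500 + 0.152500 = 0.475000
Configurations with influenza contribute 0.152500, so
  P(influenza | fever, bacterial infection) = 0.152500 / 0.475000 ≈ 0.321

Pr(influenza | fever, bacterial infection) ≈ 0.321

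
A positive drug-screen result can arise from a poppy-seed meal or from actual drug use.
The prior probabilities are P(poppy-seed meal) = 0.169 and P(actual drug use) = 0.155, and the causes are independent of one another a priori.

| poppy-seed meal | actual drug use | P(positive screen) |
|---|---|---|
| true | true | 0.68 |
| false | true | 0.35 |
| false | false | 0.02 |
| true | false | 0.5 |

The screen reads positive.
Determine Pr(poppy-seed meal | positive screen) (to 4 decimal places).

Pr(poppy-seed meal | positive screen) ≈ 0.6014

P(positive screen) = 0.02*0.831*0.845 + 0.35*0.831*0.155 + 0.5*0.169*0.845 + 0.68*0.169*0.155 = 0.014044 + 0.045082 + 0.071403 + 0.017813 = 0.148342
Restricting to configurations with poppy-seed meal present: 0.071403 + 0.017813 = 0.089216.
So P(poppy-seed meal | positive screen) = 0.089216/0.148342 ≈ 0.6014.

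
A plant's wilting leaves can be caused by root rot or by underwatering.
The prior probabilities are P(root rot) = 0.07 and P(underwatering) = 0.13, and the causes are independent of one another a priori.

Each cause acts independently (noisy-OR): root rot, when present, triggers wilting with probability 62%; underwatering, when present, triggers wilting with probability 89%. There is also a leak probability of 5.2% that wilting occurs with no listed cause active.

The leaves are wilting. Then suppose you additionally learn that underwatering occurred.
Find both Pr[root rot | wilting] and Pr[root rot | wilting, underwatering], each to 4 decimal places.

Pr[root rot | wilting] ≈ 0.2408; Pr[root rot | wilting, underwatering] ≈ 0.0747

Under noisy-OR, P(wilting | causes) = 1 − (1−0.052)·∏(1−qᵢ) over the active causes.
P(wilting) = 0.052×0.93×0.87 + 0.89572×0.93×0.13 + 0.63976×0.07×0.87 + 0.960374×0.07×0.13 = 0.042073 + 0.108293 + 0.038961 + 0.008739 = 0.198066
The root rot-present share is 0.038961 + 0.008739 = 0.047700.
P(root rot | wilting) = 0.047700 / 0.198066 ≈ 0.2408

Now condition on the additional information:
For the numerator, keep only root rot=true terms: 0.960374×0.07 = 0.067226
The normalizing constant is 0.89572×0.93 + 0.960374×0.07 = 0.900246
Posterior = 0.067226 / 0.900246 ≈ 0.0747
Conditioning on underwatering lowers the posterior on root rot: the classic explaining-away effect in a common-effect structure.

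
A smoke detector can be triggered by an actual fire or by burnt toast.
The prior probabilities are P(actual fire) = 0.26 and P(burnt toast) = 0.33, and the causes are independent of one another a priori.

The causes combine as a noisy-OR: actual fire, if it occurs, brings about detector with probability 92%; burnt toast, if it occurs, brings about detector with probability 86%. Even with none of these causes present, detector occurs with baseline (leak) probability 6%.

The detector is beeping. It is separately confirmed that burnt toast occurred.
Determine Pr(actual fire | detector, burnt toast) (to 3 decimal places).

Under noisy-OR, P(detector | causes) = 1 − (1−0.06)·∏(1−qᵢ) over the active causes.
Enumerate both values of actual fire and weight by the priors:
  P(detector | burnt toast) = 0.8684·0.74 + 0.989472·0.26
        = 0.642616 + 0.257263 = 0.899879
The terms with actual fire present sum to 0.257263, so
  P(actual fire | detector, burnt toast) = 0.257263 / 0.899879 ≈ 0.286

Pr(actual fire | detector, burnt toast) ≈ 0.286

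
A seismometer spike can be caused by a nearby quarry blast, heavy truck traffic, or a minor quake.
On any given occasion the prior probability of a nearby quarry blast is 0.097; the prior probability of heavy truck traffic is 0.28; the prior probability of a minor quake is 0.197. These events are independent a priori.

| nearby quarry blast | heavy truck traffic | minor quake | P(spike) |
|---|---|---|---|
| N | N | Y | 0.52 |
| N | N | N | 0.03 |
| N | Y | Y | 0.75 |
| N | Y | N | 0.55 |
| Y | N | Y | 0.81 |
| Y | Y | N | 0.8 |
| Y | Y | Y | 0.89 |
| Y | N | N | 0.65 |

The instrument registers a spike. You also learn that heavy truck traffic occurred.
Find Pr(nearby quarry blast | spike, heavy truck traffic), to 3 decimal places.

For the numerator, keep only nearby quarry blast=true terms: 0.062313 + 0.017007 = 0.079320
Normalizer over all consistent configurations: 0.55×0.903×0.803 + 0.75×0.903×0.197 + 0.8×0.097×0.803 + 0.89×0.097×0.197 = 0.611548
Posterior = 0.079320 / 0.611548 ≈ 0.130

Pr(nearby quarry blast | spike, heavy truck traffic) ≈ 0.130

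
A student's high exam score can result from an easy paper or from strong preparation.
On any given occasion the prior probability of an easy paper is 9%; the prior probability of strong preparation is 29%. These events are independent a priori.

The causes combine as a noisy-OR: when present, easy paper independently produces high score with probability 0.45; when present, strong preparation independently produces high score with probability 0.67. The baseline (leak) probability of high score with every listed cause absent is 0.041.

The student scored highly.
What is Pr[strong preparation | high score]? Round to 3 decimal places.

Pr[strong preparation | high score] ≈ 0.781

Under noisy-OR, P(high score | causes) = 1 − (1−0.041)·∏(1−qᵢ) over the active causes.
For the numerator, keep only strong preparation=true terms: 0.180384 + 0.021557 = 0.201941
Denominator P(high score): 0.041*0.91*0.71 + 0.68353*0.91*0.29 + 0.47255*0.09*0.71 + 0.825941*0.09*0.29 = 0.258627
Posterior = 0.201941 / 0.258627 ≈ 0.781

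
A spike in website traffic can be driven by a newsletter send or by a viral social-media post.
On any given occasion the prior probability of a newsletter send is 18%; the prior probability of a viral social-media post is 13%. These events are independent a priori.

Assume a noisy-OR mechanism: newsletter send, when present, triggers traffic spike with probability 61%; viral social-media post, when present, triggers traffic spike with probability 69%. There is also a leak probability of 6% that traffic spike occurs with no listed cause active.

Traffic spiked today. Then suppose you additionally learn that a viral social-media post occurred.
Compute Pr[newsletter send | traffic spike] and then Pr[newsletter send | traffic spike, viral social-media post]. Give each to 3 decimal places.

Pr[newsletter send | traffic spike] ≈ 0.503; Pr[newsletter send | traffic spike, viral social-media post] ≈ 0.215

Under noisy-OR, P(traffic spike | causes) = 1 − (1−0.06)·∏(1−qᵢ) over the active causes.
P(traffic spike) = 0.06×0.82×0.87 + 0.7086×0.82×0.13 + 0.6334×0.18×0.87 + 0.886354×0.18×0.13 = 0.042804 + 0.075537 + 0.099190 + 0.020741 = 0.238272
Restricting to configurations with newsletter send present: 0.099190 + 0.020741 = 0.119931.
So P(newsletter send | traffic spike) = 0.119931/0.238272 ≈ 0.503.

With the extra evidence:
P(traffic spike | viral social-media post) = 0.7086×0.82 + 0.886354×0.18 = 0.581052 + 0.159544 = 0.740596
Restricting to configurations with newsletter send present: 0.886354×0.18 = 0.159544.
P(newsletter send | traffic spike, viral social-media post) = 0.159544 / 0.740596 ≈ 0.215
This is intercausal reasoning (explaining away): once viral social-media post accounts for the traffic spike, newsletter send becomes less likely.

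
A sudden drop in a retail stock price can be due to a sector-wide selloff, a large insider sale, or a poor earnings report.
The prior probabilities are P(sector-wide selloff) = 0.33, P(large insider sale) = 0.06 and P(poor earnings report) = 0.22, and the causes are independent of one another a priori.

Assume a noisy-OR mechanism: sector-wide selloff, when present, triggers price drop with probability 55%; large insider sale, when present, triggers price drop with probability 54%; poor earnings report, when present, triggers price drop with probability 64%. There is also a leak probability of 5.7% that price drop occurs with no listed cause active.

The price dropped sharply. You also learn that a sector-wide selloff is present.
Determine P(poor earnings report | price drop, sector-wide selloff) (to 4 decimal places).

P(poor earnings report | price drop, sector-wide selloff) ≈ 0.2897

Under noisy-OR, P(price drop | causes) = 1 − (1−0.057)·∏(1−qᵢ) over the active causes.
Enumerate the 4 (large insider sale, poor earnings report) configurations and weight by the priors:
  P(price drop | sector-wide selloff) = 0.57565*0.94*0.78 + 0.847234*0.94*0.22 + 0.804799*0.06*0.78 + 0.929728*0.06*0.22
        = 0.422067 + 0.175208 + 0.037665 + 0.012272 = 0.647212
Keeping only the poor earnings report-present terms gives 0.187480, so
  P(poor earnings report | price drop, sector-wide selloff) = 0.187480 / 0.647212 ≈ 0.2897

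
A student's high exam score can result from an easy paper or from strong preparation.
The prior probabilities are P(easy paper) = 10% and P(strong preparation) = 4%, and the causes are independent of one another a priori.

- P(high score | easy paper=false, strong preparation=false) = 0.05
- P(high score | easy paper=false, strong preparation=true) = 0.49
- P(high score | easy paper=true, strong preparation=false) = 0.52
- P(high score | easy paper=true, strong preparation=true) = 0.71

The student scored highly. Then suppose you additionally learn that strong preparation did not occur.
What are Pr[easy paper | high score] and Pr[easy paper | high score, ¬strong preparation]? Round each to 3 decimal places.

For the numerator, keep only easy paper=true terms: 0.049920 + 0.002840 = 0.052760
Normalizer over all consistent configurations: 0.05×0.9×0.96 + 0.49×0.9×0.04 + 0.52×0.1×0.96 + 0.71×0.1×0.04 = 0.113600
P(easy paper | high score) = 0.052760/0.113600 ≈ 0.464

With the extra evidence:
By total probability over both values of easy paper:
  P(high score | ¬strong preparation) = 0.05*0.9 + 0.52*0.1
        = 0.045000 + 0.052000 = 0.097000
The terms with easy paper present sum to 0.052000, so
  P(easy paper | high score, ¬strong preparation) = 0.052000 / 0.097000 ≈ 0.536

Pr[easy paper | high score] ≈ 0.464; Pr[easy paper | high score, ¬strong preparation] ≈ 0.536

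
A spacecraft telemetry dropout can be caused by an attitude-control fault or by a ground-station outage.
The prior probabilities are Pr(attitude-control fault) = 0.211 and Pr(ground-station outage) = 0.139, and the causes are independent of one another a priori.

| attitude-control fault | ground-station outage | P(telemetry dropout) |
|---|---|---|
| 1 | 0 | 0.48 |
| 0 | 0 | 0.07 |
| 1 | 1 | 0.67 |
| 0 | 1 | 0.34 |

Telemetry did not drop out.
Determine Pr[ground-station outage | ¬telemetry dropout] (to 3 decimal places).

P(¬telemetry dropout) = 0.93×0.789×0.861 + 0.66×0.789×0.139 + 0.52×0.211×0.861 + 0.33×0.211×0.139 = 0.631776 + 0.072383 + 0.094469 + 0.009679 = 0.808307
Of this, 0.082062 comes from 0.072383 + 0.009679 (the ground-station outage=true cases).
P(ground-station outage | ¬telemetry dropout) = 0.082062 / 0.808307 ≈ 0.102

Pr[ground-station outage | ¬telemetry dropout] ≈ 0.102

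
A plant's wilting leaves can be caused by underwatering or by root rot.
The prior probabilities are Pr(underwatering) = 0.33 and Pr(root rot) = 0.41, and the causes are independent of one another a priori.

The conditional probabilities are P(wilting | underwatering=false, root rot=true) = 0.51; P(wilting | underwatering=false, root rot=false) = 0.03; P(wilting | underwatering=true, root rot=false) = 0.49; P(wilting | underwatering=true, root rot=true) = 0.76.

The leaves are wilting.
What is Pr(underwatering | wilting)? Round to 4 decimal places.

P(wilting) = 0.03·0.67·0.59 + 0.51·0.67·0.41 + 0.49·0.33·0.59 + 0.76·0.33·0.41 = 0.011859 + 0.140097 + 0.095403 + 0.102828 = 0.350187
Of this, 0.198231 comes from 0.095403 + 0.102828 (the underwatering=true cases).
P(underwatering | wilting) = 0.198231 / 0.350187 ≈ 0.5661

Pr(underwatering | wilting) ≈ 0.5661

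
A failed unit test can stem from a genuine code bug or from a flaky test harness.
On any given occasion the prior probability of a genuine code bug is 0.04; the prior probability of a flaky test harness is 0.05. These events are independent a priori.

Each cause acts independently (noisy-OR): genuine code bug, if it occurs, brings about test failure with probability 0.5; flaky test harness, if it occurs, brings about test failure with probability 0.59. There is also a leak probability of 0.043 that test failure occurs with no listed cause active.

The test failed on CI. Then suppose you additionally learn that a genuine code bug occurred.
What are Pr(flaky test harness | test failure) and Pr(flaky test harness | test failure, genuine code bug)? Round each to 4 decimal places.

Under noisy-OR, P(test failure | causes) = 1 − (1−0.043)·∏(1−qᵢ) over the active causes.
Enumerate the 4 (genuine code bug, flaky test harness) configurations and weight by the priors:
  P(test failure) = 0.043*0.96*0.95 + 0.60763*0.96*0.05 + 0.5215*0.04*0.95 + 0.803815*0.04*0.05
        = 0.039216 + 0.029166 + 0.019817 + 0.001608 = 0.089807
Configurations with flaky test harness contribute 0.030774, so
  P(flaky test harness | test failure) = 0.030774 / 0.089807 ≈ 0.3427

Now also conditioning on genuine code bug=true:
Enumerate both values of flaky test harness and weight by the priors:
  P(test failure | genuine code bug) = 0.5215·0.95 + 0.803815·0.05
        = 0.495425 + 0.040191 = 0.535616
The terms with flaky test harness present sum to 0.040191, so
  P(flaky test harness | test failure, genuine code bug) = 0.040191 / 0.535616 ≈ 0.0750

Pr(flaky test harness | test failure) ≈ 0.3427; Pr(flaky test harness | test failure, genuine code bug) ≈ 0.0750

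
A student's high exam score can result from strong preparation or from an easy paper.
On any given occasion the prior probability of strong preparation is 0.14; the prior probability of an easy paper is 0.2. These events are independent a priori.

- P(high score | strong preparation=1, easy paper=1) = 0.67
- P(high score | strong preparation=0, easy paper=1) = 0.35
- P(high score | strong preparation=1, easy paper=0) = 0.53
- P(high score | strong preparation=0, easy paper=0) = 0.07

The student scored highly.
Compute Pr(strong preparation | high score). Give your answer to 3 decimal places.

Pr(strong preparation | high score) ≈ 0.419

Numerator (weight on configurations with strong preparation): 0.059360 + 0.018760 = 0.078120
Denominator P(high score): 0.07*0.86*0.8 + 0.35*0.86*0.2 + 0.53*0.14*0.8 + 0.67*0.14*0.2 = 0.186480
Posterior = 0.078120 / 0.186480 ≈ 0.419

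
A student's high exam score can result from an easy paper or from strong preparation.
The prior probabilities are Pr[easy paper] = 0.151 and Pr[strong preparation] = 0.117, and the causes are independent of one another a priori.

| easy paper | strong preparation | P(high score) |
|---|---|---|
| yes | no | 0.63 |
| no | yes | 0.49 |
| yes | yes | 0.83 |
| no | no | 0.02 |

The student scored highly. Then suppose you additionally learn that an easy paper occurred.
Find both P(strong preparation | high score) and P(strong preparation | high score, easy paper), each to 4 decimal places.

P(strong preparation | high score) ≈ 0.3902; P(strong preparation | high score, easy paper) ≈ 0.1486

Sum P(high score|·) weighted by the priors over the 4 (easy paper, strong preparation) configurations:
  P(high score) = 0.02·0.849·0.883 + 0.49·0.849·0.117 + 0.63·0.151·0.883 + 0.83·0.151·0.117
        = 0.014993 + 0.048673 + 0.084000 + 0.014664 = 0.162330
The terms with strong preparation present sum to 0.063337, so
  P(strong preparation | high score) = 0.063337 / 0.162330 ≈ 0.3902

With the extra evidence:
Weight on strong preparation=true, given the evidence: 0.83*0.117 = 0.097110
Denominator P(high score | easy paper): 0.63*0.883 + 0.83*0.117 = 0.653400
Posterior = 0.097110 / 0.653400 ≈ 0.1486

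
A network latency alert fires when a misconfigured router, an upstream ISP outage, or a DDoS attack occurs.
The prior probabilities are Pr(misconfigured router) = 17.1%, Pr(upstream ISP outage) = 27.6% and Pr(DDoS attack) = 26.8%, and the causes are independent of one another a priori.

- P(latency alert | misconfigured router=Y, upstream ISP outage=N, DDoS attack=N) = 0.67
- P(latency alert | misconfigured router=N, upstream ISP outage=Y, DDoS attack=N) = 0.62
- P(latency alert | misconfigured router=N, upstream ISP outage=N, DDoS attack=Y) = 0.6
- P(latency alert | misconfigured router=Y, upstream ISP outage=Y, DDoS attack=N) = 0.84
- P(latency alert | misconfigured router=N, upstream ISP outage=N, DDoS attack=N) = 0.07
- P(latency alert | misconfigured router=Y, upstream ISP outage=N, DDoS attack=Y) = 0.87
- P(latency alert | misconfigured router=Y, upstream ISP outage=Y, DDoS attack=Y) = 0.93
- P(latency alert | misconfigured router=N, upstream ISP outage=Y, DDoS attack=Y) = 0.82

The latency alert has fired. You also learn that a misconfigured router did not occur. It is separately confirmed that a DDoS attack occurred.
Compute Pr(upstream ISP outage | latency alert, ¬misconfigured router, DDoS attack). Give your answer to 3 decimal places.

P(latency alert | ¬misconfigured router, DDoS attack) = 0.6*0.724 + 0.82*0.276 = 0.434400 + 0.226320 = 0.660720
Restricting to configurations with upstream ISP outage present: 0.82*0.276 = 0.226320.
So P(upstream ISP outage | latency alert, ¬misconfigured router, DDoS attack) = 0.226320/0.660720 ≈ 0.343.

Pr(upstream ISP outage | latency alert, ¬misconfigured router, DDoS attack) ≈ 0.343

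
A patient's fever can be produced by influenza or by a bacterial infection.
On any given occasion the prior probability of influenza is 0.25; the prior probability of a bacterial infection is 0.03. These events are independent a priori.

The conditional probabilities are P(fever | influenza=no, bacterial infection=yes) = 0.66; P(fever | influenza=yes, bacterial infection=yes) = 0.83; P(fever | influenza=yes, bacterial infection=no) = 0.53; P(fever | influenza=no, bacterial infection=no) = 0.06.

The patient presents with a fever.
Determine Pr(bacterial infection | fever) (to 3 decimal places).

Weight on bacterial infection=true, given the evidence: 0.014850 + 0.006225 = 0.021075
Denominator P(fever): 0.06×0.75×0.97 + 0.66×0.75×0.03 + 0.53×0.25×0.97 + 0.83×0.25×0.03 = 0.193250
P(bacterial infection | fever) = 0.021075/0.193250 ≈ 0.109

Pr(bacterial infection | fever) ≈ 0.109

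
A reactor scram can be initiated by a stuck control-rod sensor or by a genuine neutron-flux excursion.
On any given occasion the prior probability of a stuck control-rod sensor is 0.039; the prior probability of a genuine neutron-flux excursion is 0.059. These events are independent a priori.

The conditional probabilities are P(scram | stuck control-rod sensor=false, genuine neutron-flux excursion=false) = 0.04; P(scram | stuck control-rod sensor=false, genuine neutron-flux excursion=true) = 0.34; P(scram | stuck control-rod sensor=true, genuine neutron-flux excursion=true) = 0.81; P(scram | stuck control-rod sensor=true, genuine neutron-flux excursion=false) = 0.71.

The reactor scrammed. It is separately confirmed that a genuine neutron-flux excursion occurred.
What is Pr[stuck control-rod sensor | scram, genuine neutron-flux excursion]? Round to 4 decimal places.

P(scram | genuine neutron-flux excursion) = 0.34*0.961 + 0.81*0.039 = 0.326740 + 0.031590 = 0.358330
The stuck control-rod sensor-present share is 0.81*0.039 = 0.031590.
Hence the posterior is 0.031590/0.358330 ≈ 0.0882.

Pr[stuck control-rod sensor | scram, genuine neutron-flux excursion] ≈ 0.0882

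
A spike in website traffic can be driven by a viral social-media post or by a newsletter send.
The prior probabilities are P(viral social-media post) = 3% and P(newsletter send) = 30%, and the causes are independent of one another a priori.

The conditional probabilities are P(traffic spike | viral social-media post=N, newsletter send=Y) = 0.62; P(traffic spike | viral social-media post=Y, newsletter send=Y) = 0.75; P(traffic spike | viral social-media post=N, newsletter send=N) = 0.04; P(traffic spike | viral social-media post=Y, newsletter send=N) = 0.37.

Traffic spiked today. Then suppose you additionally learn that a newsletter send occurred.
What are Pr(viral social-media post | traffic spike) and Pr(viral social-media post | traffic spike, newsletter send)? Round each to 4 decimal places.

Pr(viral social-media post | traffic spike) ≈ 0.0654; Pr(viral social-media post | traffic spike, newsletter send) ≈ 0.0361

Weight on viral social-media post=true, given the evidence: 0.007770 + 0.006750 = 0.014520
The normalizing constant is 0.04×0.97×0.7 + 0.62×0.97×0.3 + 0.37×0.03×0.7 + 0.75×0.03×0.3 = 0.222100
Posterior = 0.014520 / 0.222100 ≈ 0.0654

Now also conditioning on newsletter send=true:
Sum P(traffic spike|·) weighted by the priors over both values of viral social-media post:
  P(traffic spike | newsletter send) = 0.62×0.97 + 0.75×0.03
        = 0.601400 + 0.022500 = 0.623900
Configurations with viral social-media post contribute 0.022500, so
  P(viral social-media post | traffic spike, newsletter send) = 0.022500 / 0.623900 ≈ 0.0361
— newsletter send explains away the evidence for viral social-media post.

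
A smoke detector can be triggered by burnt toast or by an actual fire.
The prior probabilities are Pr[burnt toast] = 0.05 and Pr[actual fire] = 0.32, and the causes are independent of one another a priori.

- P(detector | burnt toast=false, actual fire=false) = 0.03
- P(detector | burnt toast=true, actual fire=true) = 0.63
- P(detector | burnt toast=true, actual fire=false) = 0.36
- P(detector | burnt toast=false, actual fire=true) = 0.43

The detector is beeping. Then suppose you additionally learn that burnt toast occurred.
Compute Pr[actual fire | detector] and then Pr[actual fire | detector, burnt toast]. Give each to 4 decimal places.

Pr[actual fire | detector] ≈ 0.8166; Pr[actual fire | detector, burnt toast] ≈ 0.4516

P(detector) = 0.03*0.95*0.68 + 0.43*0.95*0.32 + 0.36*0.05*0.68 + 0.63*0.05*0.32 = 0.019380 + 0.130720 + 0.012240 + 0.010080 = 0.172420
Of this, 0.140800 comes from 0.130720 + 0.010080 (the actual fire=true cases).
Hence the posterior is 0.140800/0.172420 ≈ 0.8166.

Now condition on the additional information:
Sum P(detector|·) weighted by the priors over both values of actual fire:
  P(detector | burnt toast) = 0.36·0.68 + 0.63·0.32
        = 0.244800 + 0.201600 = 0.446400
The terms with actual fire present sum to 0.201600, so
  P(actual fire | detector, burnt toast) = 0.201600 / 0.446400 ≈ 0.4516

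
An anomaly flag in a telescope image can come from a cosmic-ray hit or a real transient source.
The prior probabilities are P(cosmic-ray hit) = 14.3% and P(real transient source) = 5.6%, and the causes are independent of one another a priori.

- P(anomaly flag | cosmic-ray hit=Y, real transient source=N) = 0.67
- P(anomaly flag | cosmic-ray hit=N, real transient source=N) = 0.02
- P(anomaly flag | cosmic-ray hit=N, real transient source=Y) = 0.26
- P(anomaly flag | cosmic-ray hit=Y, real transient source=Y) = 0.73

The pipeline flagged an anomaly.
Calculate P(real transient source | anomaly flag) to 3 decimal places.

P(real transient source | anomaly flag) ≈ 0.147

P(anomaly flag) = 0.02*0.857*0.944 + 0.26*0.857*0.056 + 0.67*0.143*0.944 + 0.73*0.143*0.056 = 0.016180 + 0.012478 + 0.090445 + 0.005846 = 0.124949
Restricting to configurations with real transient source present: 0.012478 + 0.005846 = 0.018324.
Hence the posterior is 0.018324/0.124949 ≈ 0.147.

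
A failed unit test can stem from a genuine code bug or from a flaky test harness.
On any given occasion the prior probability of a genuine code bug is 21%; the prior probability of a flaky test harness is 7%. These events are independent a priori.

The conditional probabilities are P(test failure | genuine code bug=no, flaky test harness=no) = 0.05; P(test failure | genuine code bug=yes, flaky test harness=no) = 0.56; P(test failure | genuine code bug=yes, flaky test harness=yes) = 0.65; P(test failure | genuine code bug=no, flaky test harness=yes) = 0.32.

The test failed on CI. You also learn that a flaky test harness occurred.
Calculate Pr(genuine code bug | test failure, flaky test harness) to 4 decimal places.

Pr(genuine code bug | test failure, flaky test harness) ≈ 0.3506

For the numerator, keep only genuine code bug=true terms: 0.65×0.21 = 0.136500
Normalizer over all consistent configurations: 0.32×0.79 + 0.65×0.21 = 0.389300
Posterior = 0.136500 / 0.389300 ≈ 0.3506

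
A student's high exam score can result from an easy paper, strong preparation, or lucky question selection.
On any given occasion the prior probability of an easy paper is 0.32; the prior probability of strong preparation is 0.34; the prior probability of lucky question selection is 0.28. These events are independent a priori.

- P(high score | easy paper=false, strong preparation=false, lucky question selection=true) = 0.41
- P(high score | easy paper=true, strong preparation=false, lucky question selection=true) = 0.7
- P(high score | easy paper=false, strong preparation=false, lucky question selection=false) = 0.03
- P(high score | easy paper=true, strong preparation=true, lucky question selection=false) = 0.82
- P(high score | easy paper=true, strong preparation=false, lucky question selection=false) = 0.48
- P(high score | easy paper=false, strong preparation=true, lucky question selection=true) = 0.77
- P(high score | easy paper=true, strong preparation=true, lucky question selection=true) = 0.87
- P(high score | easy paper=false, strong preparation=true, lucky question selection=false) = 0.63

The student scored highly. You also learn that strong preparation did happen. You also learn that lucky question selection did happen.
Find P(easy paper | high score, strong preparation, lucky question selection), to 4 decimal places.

Sum P(high score|·) weighted by the priors over both values of easy paper:
  P(high score | strong preparation, lucky question selection) = 0.77·0.68 + 0.87·0.32
        = 0.523600 + 0.278400 = 0.802000
Configurations with easy paper contribute 0.278400, so
  P(easy paper | high score, strong preparation, lucky question selection) = 0.278400 / 0.802000 ≈ 0.3471

P(easy paper | high score, strong preparation, lucky question selection) ≈ 0.3471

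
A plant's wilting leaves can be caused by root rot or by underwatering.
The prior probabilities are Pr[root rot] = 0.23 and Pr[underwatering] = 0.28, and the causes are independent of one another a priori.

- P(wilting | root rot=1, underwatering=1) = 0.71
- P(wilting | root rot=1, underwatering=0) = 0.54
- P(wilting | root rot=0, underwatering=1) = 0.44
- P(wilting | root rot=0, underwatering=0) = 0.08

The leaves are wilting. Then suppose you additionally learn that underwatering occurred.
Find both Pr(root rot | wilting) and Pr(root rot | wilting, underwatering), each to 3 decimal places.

P(wilting) = 0.08*0.77*0.72 + 0.44*0.77*0.28 + 0.54*0.23*0.72 + 0.71*0.23*0.28 = 0.044352 + 0.094864 + 0.089424 + 0.045724 = 0.274364
Restricting to configurations with root rot present: 0.089424 + 0.045724 = 0.135148.
Hence the posterior is 0.135148/0.274364 ≈ 0.493.

Now also conditioning on underwatering=true:
Weight on root rot=true, given the evidence: 0.71*0.23 = 0.163300
Normalizer over all consistent configurations: 0.44*0.77 + 0.71*0.23 = 0.502100
Posterior = 0.163300 / 0.502100 ≈ 0.325
The drop from 0.493 to 0.325 is the explaining-away (discounting) effect.

Pr(root rot | wilting) ≈ 0.493; Pr(root rot | wilting, underwatering) ≈ 0.325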